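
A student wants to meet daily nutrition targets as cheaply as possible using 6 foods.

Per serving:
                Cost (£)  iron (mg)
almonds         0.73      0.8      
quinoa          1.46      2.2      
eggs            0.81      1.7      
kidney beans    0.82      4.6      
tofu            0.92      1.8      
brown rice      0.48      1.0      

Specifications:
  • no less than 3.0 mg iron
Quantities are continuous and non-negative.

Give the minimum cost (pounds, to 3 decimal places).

Set it up as a linear program. Let x1 = servings of almonds, x2 = servings of quinoa, x3 = servings of eggs, x4 = servings of kidney beans, x5 = servings of tofu, x6 = servings of brown rice.
Minimise 0.73x1 + 1.46x2 + 0.81x3 + 0.82x4 + 0.92x5 + 0.48x6 s.t.:
  0.8x1 + 2.2x2 + 1.7x3 + 4.6x4 + 1.8x5 + 1x6 ≥ 3   (iron)
  x1, x2, x3, x4, x5, x6 ≥ 0.
The minimum-cost mix takes nothing from almonds, quinoa, eggs, tofu, brown rice — only kidney beans. The iron requirement is met with equality.
Optimal quantities: kidney beans = 0.6522 servings.
Cost = 0.82·0.6522 = 0.53480.

£0.535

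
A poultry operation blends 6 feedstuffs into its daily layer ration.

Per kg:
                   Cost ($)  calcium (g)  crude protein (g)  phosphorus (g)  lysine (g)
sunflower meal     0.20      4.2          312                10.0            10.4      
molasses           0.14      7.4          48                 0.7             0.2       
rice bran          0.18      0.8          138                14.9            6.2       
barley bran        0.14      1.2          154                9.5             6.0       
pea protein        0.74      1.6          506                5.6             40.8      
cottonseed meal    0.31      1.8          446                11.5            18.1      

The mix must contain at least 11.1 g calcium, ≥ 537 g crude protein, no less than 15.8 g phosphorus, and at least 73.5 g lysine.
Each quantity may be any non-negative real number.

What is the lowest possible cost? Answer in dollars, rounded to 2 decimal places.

This is a linear program. Let x1 = kg of sunflower meal, x2 = kg of molasses, x3 = kg of rice bran, x4 = kg of barley bran, x5 = kg of pea protein, x6 = kg of cottonseed meal.
min 0.2x1 + 0.14x2 + 0.18x3 + 0.14x4 + 0.74x5 + 0.31x6 subject to:
  4.2x1 + 7.4x2 + 0.8x3 + 1.2x4 + 1.6x5 + 1.8x6 ≥ 11.1   (calcium)
  312x1 + 48x2 + 138x3 + 154x4 + 506x5 + 446x6 ≥ 537   (crude protein)
  10x1 + 0.7x2 + 14.9x3 + 9.5x4 + 5.6x5 + 11.5x6 ≥ 15.8   (phosphorus)
  10.4x1 + 0.2x2 + 6.2x3 + 6x4 + 40.8x5 + 18.1x6 ≥ 73.5   (lysine)
  x1, x2, x3, x4, x5, x6 ≥ 0.
The cheapest feasible vertex uses only sunflower meal, cottonseed meal; molasses, rice bran, barley bran, pea protein are not used. The calcium and lysine requirements are met with equality.
Optimal quantities: sunflower meal = 1.197 kg, cottonseed meal = 3.373 kg.
Total cost: 0.2·1.197 + 0.31·3.373 = 1.28503.

$1.29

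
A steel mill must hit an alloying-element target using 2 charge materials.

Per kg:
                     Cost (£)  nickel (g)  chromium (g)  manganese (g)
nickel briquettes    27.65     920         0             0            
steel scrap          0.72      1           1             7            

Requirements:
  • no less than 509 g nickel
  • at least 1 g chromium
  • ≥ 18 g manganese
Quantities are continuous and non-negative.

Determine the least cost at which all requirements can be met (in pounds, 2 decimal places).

This is a linear program. Let x1 = kg of nickel briquettes, x2 = kg of steel scrap.
Minimize 27.65x1 + 0.72x2 with:
  920x1 + 1x2 ≥ 509   (nickel)
  1x2 ≥ 1   (chromium)
  7x2 ≥ 18   (manganese)
  x1, x2 ≥ 0.
Both inputs are positive at the optimum. The nickel and manganese requirements are met with equality.
So nickel briquettes = 0.5505 kg, steel scrap = 2.571 kg.
Objective = 27.65·0.5505 + 0.72·2.571 = 17.0724.

£17.07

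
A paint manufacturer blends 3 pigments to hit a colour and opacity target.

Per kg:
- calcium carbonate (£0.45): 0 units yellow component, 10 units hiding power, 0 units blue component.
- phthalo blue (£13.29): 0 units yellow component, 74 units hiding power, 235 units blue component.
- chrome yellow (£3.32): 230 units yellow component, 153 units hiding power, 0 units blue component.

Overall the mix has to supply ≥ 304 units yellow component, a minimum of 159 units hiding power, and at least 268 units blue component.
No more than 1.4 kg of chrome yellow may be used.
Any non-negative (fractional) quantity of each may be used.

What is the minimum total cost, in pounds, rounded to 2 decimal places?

£19.54

Let x1 = kg of calcium carbonate, x2 = kg of phthalo blue, x3 = kg of chrome yellow.
min 0.45x1 + 13.29x2 + 3.32x3 subject to:
  230x3 ≥ 304   (yellow component)
  10x1 + 74x2 + 153x3 ≥ 159   (hiding power)
  235x2 ≥ 268   (blue component)
  x3 ≤ 1.4
  x1, x2, x3 ≥ 0.
The optimal basis is {phthalo blue, chrome yellow}; calcium carbonate drops out. The yellow component and blue component requirements are met with equality.
So phthalo blue = 1.14 kg, chrome yellow = 1.322 kg.
Cost = 13.29·1.14 + 3.32·1.322 = 19.5396.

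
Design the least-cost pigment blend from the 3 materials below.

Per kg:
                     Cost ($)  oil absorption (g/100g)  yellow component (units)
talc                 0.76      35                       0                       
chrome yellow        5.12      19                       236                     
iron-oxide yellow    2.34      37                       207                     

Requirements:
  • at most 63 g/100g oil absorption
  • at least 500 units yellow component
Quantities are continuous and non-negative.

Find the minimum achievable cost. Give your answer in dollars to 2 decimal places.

$8.44

This is a linear program. Let x1 = kg of talc, x2 = kg of chrome yellow, x3 = kg of iron-oxide yellow.
Minimize 0.76x1 + 5.12x2 + 2.34x3 with:
  35x1 + 19x2 + 37x3 ≤ 63   (oil absorption)
  236x2 + 207x3 ≥ 500   (yellow component)
  x1, x2, x3 ≥ 0.
The optimal basis is {chrome yellow, iron-oxide yellow}; talc drops out. There the oil absorption and yellow component constraints are tight.
That vertex is x2 = 1.1375, x3 = 1.1186.
Hence cost = 5.12·1.1375 + 2.34·1.1186 = $8.4415.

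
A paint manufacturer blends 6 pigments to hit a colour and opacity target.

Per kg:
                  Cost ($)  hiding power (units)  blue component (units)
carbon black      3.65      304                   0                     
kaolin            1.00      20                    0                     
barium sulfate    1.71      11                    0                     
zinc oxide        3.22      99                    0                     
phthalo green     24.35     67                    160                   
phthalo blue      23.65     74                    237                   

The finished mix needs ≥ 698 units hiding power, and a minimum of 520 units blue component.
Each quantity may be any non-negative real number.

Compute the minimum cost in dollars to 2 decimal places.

$58.32

Set it up as a linear program. Let x1 = kg of carbon black, x2 = kg of kaolin, x3 = kg of barium sulfate, x4 = kg of zinc oxide, x5 = kg of phthalo green, x6 = kg of phthalo blue.
Minimize 3.65x1 + 1x2 + 1.71x3 + 3.22x4 + 24.35x5 + 23.65x6 s.t.:
  304x1 + 20x2 + 11x3 + 99x4 + 67x5 + 74x6 ≥ 698   (hiding power)
  160x5 + 237x6 ≥ 520   (blue component)
  x1, x2, x3, x4, x5, x6 ≥ 0.
The optimal basis is {carbon black, phthalo blue}; kaolin, barium sulfate, zinc oxide, phthalo green drop out. There the hiding power and blue component constraints are tight.
Optimal quantities: carbon black = 1.762 kg, phthalo blue = 2.194 kg.
Cost = 3.65·1.762 + 23.65·2.194 = 58.3194.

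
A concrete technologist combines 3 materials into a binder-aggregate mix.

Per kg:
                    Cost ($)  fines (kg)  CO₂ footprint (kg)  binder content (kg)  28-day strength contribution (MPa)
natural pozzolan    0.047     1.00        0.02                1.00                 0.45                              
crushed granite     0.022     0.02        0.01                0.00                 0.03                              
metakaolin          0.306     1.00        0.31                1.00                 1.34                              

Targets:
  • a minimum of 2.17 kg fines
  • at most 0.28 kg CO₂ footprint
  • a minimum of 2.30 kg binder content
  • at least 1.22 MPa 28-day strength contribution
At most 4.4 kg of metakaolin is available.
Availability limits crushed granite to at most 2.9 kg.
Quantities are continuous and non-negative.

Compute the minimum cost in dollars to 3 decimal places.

$0.127

Treat it as an LP. Let x1 = kg of natural pozzolan, x2 = kg of crushed granite, x3 = kg of metakaolin.
min 0.047x1 + 0.022x2 + 0.306x3 s.t.:
  1x1 + 0.02x2 + 1x3 ≥ 2.17   (fines)
  0.02x1 + 0.01x2 + 0.31x3 ≤ 0.28   (CO₂ footprint)
  1x1 + 1x3 ≥ 2.3   (binder content)
  0.45x1 + 0.03x2 + 1.34x3 ≥ 1.22   (28-day strength contribution)
  x3 ≤ 4.4
  x2 ≤ 2.9
  x1, x2, x3 ≥ 0.
The optimal basis is {natural pozzolan}; crushed granite, metakaolin drop out. The 28-day strength contribution requirement is met with equality.
That vertex is x1 = 2.711.
Hence cost = 0.047·2.711 = $0.12742.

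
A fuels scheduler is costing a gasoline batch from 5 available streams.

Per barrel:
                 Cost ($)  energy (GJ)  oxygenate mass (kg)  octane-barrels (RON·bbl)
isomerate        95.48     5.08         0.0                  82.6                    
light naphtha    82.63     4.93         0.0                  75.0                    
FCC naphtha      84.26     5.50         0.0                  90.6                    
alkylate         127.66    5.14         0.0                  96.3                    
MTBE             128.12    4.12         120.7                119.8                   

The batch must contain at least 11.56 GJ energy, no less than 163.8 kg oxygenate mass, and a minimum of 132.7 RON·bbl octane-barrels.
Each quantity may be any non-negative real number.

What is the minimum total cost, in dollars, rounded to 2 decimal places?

$265.31

Set it up as a linear program. Let x1 = barrels of isomerate, x2 = barrels of light naphtha, x3 = barrels of FCC naphtha, x4 = barrels of alkylate, x5 = barrels of MTBE.
Minimize 95.48x1 + 82.63x2 + 84.26x3 + 127.66x4 + 128.12x5 with:
  5.08x1 + 4.93x2 + 5.5x3 + 5.14x4 + 4.12x5 ≥ 11.56   (energy)
  120.7x5 ≥ 163.8   (oxygenate mass)
  82.6x1 + 75x2 + 90.6x3 + 96.3x4 + 119.8x5 ≥ 132.7   (octane-barrels)
  x1, x2, x3, x4, x5 ≥ 0.
The cheapest feasible vertex uses only FCC naphtha, MTBE; isomerate, light naphtha, alkylate are not used. The energy and oxygenate mass requirements are met with equality.
So FCC naphtha = 1.0852 barrels, MTBE = 1.3571 barrels.
Total cost: 84.26·1.0852 + 128.12·1.3571 = 265.3106.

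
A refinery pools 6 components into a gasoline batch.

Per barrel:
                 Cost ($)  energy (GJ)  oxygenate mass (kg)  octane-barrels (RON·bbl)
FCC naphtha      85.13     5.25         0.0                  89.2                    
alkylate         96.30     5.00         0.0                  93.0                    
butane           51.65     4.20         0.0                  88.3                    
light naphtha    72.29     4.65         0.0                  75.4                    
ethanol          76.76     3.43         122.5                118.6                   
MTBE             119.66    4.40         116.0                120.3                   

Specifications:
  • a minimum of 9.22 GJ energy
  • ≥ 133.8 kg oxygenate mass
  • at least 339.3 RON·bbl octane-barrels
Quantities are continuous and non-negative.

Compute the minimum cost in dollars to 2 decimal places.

This is a linear program. Let x1 = barrels of FCC naphtha, x2 = barrels of alkylate, x3 = barrels of butane, x4 = barrels of light naphtha, x5 = barrels of ethanol, x6 = barrels of MTBE.
Minimise 85.13x1 + 96.3x2 + 51.65x3 + 72.29x4 + 76.76x5 + 119.66x6 subject to:
  5.25x1 + 5x2 + 4.2x3 + 4.65x4 + 3.43x5 + 4.4x6 ≥ 9.22   (energy)
  122.5x5 + 116x6 ≥ 133.8   (oxygenate mass)
  89.2x1 + 93x2 + 88.3x3 + 75.4x4 + 118.6x5 + 120.3x6 ≥ 339.3   (octane-barrels)
  x1, x2, x3, x4, x5, x6 ≥ 0.
At the optimum only butane, ethanol are positive (FCC naphtha, alkylate, light naphtha, MTBE = 0). The oxygenate mass and octane-barrels requirements are met with equality.
That vertex is x3 = 2.376, x5 = 1.092.
Hence cost = 51.65·2.376 + 76.76·1.092 = $206.5423.

$206.54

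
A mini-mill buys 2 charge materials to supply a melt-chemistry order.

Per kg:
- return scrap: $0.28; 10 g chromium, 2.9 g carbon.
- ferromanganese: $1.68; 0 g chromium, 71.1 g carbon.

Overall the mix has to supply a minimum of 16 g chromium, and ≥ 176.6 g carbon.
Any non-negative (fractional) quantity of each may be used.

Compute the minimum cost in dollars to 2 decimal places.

Let x1 = kg of return scrap, x2 = kg of ferromanganese.
Minimise 0.28x1 + 1.68x2 subject to:
  10x1 ≥ 16   (chromium)
  2.9x1 + 71.1x2 ≥ 176.6   (carbon)
  x1, x2 ≥ 0.
Both inputs are positive at the optimum. Binding constraints: chromium and carbon.
Solving gives x1 = 1.6, x2 = 2.419.
Total cost: 0.28·1.6 + 1.68·2.419 = 4.5119.

$4.51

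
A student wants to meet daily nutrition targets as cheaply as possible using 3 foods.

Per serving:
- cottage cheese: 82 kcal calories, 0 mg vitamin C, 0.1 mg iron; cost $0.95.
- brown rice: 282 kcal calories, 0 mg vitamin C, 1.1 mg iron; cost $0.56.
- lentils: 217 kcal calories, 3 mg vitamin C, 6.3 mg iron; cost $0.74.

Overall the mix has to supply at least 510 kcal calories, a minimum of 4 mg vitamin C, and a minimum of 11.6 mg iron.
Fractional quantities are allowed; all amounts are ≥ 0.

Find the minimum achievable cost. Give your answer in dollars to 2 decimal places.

Treat it as an LP. Let x1 = servings of cottage cheese, x2 = servings of brown rice, x3 = servings of lentils.
Minimise 0.95x1 + 0.56x2 + 0.74x3 with:
  82x1 + 282x2 + 217x3 ≥ 510   (calories)
  3x3 ≥ 4   (vitamin C)
  0.1x1 + 1.1x2 + 6.3x3 ≥ 11.6   (iron)
  x1, x2, x3 ≥ 0.
The optimal basis is {brown rice, lentils}; cottage cheese drops out. The calories and iron requirements are met with equality.
Solving gives x2 = 0.4524, x3 = 1.762.
Cost = 0.56·0.4524 + 0.74·1.762 = 1.5572.

$1.56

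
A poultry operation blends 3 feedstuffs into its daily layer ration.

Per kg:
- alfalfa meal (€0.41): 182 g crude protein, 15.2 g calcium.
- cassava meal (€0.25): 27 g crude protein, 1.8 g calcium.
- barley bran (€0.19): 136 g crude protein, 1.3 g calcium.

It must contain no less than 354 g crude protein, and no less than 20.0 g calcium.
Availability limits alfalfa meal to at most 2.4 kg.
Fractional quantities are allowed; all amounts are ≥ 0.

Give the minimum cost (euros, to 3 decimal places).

€0.687

Set it up as a linear program. Let x1 = kg of alfalfa meal, x2 = kg of cassava meal, x3 = kg of barley bran.
Minimize 0.41x1 + 0.25x2 + 0.19x3 s.t.:
  182x1 + 27x2 + 136x3 ≥ 354   (crude protein)
  15.2x1 + 1.8x2 + 1.3x3 ≥ 20   (calcium)
  x1 ≤ 2.4
  x1, x2, x3 ≥ 0.
The cheapest feasible vertex uses only alfalfa meal, barley bran; cassava meal is not used. Binding constraints: crude protein and calcium.
Solving gives x1 = 1.234, x3 = 0.9509.
Total cost: 0.41·1.234 + 0.19·0.9509 = 0.68661.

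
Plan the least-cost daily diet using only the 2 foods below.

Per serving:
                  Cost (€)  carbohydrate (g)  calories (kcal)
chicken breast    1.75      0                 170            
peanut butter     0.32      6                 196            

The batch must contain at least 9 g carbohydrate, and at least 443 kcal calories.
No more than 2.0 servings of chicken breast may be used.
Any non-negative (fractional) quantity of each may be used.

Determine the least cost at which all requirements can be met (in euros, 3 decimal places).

€0.723

Set it up as a linear program. Let x1 = servings of chicken breast, x2 = servings of peanut butter.
Minimise 1.75x1 + 0.32x2 s.t.:
  6x2 ≥ 9   (carbohydrate)
  170x1 + 196x2 ≥ 443   (calories)
  x1 ≤ 2
  x1, x2 ≥ 0.
The cheapest feasible vertex uses only peanut butter; chicken breast is not used. The calories requirement is met with equality.
That vertex is x2 = 2.26.
Cost = 0.32·2.26 = 0.72320.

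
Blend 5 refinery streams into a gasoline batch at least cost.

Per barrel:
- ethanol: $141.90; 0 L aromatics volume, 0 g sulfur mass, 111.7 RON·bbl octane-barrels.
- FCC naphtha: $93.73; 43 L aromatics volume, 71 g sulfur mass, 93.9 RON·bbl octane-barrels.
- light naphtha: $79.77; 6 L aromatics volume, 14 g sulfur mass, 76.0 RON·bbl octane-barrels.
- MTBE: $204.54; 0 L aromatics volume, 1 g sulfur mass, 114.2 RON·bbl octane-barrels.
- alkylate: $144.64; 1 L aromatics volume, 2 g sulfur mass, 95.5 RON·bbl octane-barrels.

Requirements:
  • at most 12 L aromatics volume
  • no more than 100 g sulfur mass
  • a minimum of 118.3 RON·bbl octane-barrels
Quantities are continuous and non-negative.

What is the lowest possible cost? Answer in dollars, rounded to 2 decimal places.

Let x1 = barrels of ethanol, x2 = barrels of FCC naphtha, x3 = barrels of light naphtha, x4 = barrels of MTBE, x5 = barrels of alkylate.
Minimise 141.9x1 + 93.73x2 + 79.77x3 + 204.54x4 + 144.64x5 s.t.:
  43x2 + 6x3 + 1x5 ≤ 12   (aromatics volume)
  71x2 + 14x3 + 1x4 + 2x5 ≤ 100   (sulfur mass)
  111.7x1 + 93.9x2 + 76x3 + 114.2x4 + 95.5x5 ≥ 118.3   (octane-barrels)
  x1, x2, x3, x4, x5 ≥ 0.
The minimum-cost mix takes nothing from ethanol, MTBE, alkylate — only FCC naphtha, light naphtha. The aromatics volume and octane-barrels requirements are met with equality.
That vertex is x2 = 0.074762, x3 = 1.4642.
Objective = 93.73·0.074762 + 79.77·1.4642 = 123.8067.

$123.81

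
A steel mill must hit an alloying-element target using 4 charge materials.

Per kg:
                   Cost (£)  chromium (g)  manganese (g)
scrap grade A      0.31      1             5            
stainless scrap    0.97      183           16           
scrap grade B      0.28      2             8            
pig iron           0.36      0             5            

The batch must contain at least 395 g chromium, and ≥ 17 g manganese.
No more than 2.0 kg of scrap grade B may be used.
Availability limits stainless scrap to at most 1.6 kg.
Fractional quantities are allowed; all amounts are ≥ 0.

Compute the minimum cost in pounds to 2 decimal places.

£32.55

Set it up as a linear program. Let x1 = kg of scrap grade A, x2 = kg of stainless scrap, x3 = kg of scrap grade B, x4 = kg of pig iron.
Minimise 0.31x1 + 0.97x2 + 0.28x3 + 0.36x4 subject to:
  1x1 + 183x2 + 2x3 ≥ 395   (chromium)
  5x1 + 16x2 + 8x3 + 5x4 ≥ 17   (manganese)
  x3 ≤ 2
  x2 ≤ 1.6
  x1, x2, x3, x4 ≥ 0.
The cheapest feasible vertex uses only scrap grade A, stainless scrap, scrap grade B; pig iron is not used. Binding constraints: chromium, the scrap grade B cap, the stainless scrap cap.
Solving gives x1 = 98.2, x2 = 1.6, x3 = 2.
Hence cost = 0.31·98.2 + 0.97·1.6 + 0.28·2 = £32.5540.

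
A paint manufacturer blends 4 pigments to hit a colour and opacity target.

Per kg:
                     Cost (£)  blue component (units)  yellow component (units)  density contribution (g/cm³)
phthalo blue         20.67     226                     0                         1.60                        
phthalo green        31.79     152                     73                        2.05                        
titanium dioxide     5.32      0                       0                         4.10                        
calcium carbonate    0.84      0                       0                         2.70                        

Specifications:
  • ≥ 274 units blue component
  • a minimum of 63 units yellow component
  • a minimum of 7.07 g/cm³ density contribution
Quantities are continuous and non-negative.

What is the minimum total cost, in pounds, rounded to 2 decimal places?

Treat it as an LP. Let x1 = kg of phthalo blue, x2 = kg of phthalo green, x3 = kg of titanium dioxide, x4 = kg of calcium carbonate.
Minimise 20.67x1 + 31.79x2 + 5.32x3 + 0.84x4 with:
  226x1 + 152x2 ≥ 274   (blue component)
  73x2 ≥ 63   (yellow component)
  1.6x1 + 2.05x2 + 4.1x3 + 2.7x4 ≥ 7.07   (density contribution)
  x1, x2, x3, x4 ≥ 0.
The minimum-cost mix takes nothing from titanium dioxide — only phthalo blue, phthalo green, calcium carbonate. The blue component, yellow component, density contribution requirements are met with equality.
Solving gives x1 = 0.632, x2 = 0.863, x4 = 1.589.
Hence cost = 20.67·0.632 + 31.79·0.863 + 0.84·1.589 = £41.8330.

£41.83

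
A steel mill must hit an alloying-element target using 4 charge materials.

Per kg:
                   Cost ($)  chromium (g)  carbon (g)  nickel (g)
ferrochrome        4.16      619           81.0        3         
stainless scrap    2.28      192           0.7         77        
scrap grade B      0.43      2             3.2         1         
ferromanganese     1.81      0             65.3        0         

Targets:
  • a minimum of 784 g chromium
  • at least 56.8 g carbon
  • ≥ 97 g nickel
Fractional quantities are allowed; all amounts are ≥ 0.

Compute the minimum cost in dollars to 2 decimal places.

$6.48

Let x1 = kg of ferrochrome, x2 = kg of stainless scrap, x3 = kg of scrap grade B, x4 = kg of ferromanganese.
Minimise 4.16x1 + 2.28x2 + 0.43x3 + 1.81x4 with:
  619x1 + 192x2 + 2x3 ≥ 784   (chromium)
  81x1 + 0.7x2 + 3.2x3 + 65.3x4 ≥ 56.8   (carbon)
  3x1 + 77x2 + 1x3 ≥ 97   (nickel)
  x1, x2, x3, x4 ≥ 0.
The cheapest feasible vertex uses only ferrochrome, stainless scrap; scrap grade B, ferromanganese are not used. There the chromium and nickel constraints are tight.
Solving gives x1 = 0.8865, x2 = 1.225.
Objective = 4.16·0.8865 + 2.28·1.225 = 6.4808.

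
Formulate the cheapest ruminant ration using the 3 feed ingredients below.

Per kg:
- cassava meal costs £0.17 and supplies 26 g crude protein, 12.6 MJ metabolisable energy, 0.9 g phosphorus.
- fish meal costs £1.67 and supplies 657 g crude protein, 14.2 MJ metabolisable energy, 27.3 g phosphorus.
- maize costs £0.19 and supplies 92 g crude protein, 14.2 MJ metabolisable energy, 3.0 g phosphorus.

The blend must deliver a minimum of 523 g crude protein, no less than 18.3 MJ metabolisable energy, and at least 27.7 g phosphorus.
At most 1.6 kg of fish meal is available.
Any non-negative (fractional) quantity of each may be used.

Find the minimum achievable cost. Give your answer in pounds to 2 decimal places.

This is a linear program. Let x1 = kg of cassava meal, x2 = kg of fish meal, x3 = kg of maize.
Minimise 0.17x1 + 1.67x2 + 0.19x3 with:
  26x1 + 657x2 + 92x3 ≥ 523   (crude protein)
  12.6x1 + 14.2x2 + 14.2x3 ≥ 18.3   (metabolisable energy)
  0.9x1 + 27.3x2 + 3x3 ≥ 27.7   (phosphorus)
  x2 ≤ 1.6
  x1, x2, x3 ≥ 0.
The minimum-cost mix takes nothing from cassava meal — only fish meal, maize. The metabolisable energy and phosphorus requirements are met with equality.
Optimal quantities: fish meal = 0.9808 kg, maize = 0.3079 kg.
Objective = 1.67·0.9808 + 0.19·0.3079 = 1.6964.

£1.70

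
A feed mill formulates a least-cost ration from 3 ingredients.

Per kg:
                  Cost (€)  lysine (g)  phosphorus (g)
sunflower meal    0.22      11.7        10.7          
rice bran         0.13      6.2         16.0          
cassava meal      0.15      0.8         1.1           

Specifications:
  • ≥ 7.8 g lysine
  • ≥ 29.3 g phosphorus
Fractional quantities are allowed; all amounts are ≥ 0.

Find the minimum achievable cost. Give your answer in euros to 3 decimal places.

Treat it as an LP. Let x1 = kg of sunflower meal, x2 = kg of rice bran, x3 = kg of cassava meal.
Minimize 0.22x1 + 0.13x2 + 0.15x3 subject to:
  11.7x1 + 6.2x2 + 0.8x3 ≥ 7.8   (lysine)
  10.7x1 + 16x2 + 1.1x3 ≥ 29.3   (phosphorus)
  x1, x2, x3 ≥ 0.
The optimal basis is {rice bran}; sunflower meal, cassava meal drop out. There the phosphorus constraint is tight.
So rice bran = 1.831 kg.
Total cost: 0.13·1.831 = 0.23803.

€0.238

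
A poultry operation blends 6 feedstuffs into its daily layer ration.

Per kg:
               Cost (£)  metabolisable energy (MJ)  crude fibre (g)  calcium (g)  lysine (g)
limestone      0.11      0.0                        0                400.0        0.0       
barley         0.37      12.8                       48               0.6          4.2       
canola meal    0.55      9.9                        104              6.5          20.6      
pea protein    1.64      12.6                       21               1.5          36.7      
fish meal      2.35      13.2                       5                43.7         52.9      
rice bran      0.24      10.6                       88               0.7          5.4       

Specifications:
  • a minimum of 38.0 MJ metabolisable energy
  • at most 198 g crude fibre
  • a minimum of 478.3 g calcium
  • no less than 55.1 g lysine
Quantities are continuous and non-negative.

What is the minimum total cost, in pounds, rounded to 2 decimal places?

£2.44

This is a linear program. Let x1 = kg of limestone, x2 = kg of barley, x3 = kg of canola meal, x4 = kg of pea protein, x5 = kg of fish meal, x6 = kg of rice bran.
Minimise 0.11x1 + 0.37x2 + 0.55x3 + 1.64x4 + 2.35x5 + 0.24x6 subject to:
  12.8x2 + 9.9x3 + 12.6x4 + 13.2x5 + 10.6x6 ≥ 38   (metabolisable energy)
  48x2 + 104x3 + 21x4 + 5x5 + 88x6 ≤ 198   (crude fibre)
  400x1 + 0.6x2 + 6.5x3 + 1.5x4 + 43.7x5 + 0.7x6 ≥ 478.3   (calcium)
  4.2x2 + 20.6x3 + 36.7x4 + 52.9x5 + 5.4x6 ≥ 55.1   (lysine)
  x1, x2, x3, x4, x5, x6 ≥ 0.
The optimal basis is {limestone, barley, canola meal, pea protein}; fish meal, rice bran drop out. Binding constraints: metabolisable energy, crude fibre, calcium, lysine.
Optimal quantities: limestone = 1.173 kg, barley = 1.403 kg, canola meal = 1.111 kg, pea protein = 0.717 kg.
Total cost: 0.11·1.173 + 0.37·1.403 + 0.55·1.111 + 1.64·0.717 = 2.4351.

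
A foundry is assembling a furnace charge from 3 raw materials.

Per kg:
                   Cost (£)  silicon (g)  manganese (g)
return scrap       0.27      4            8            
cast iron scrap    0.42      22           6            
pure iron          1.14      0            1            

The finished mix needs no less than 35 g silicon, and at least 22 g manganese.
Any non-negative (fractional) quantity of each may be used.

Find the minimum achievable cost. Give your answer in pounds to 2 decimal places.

£1.02

This is a linear program. Let x1 = kg of return scrap, x2 = kg of cast iron scrap, x3 = kg of pure iron.
Minimize 0.27x1 + 0.42x2 + 1.14x3 s.t.:
  4x1 + 22x2 ≥ 35   (silicon)
  8x1 + 6x2 + 1x3 ≥ 22   (manganese)
  x1, x2, x3 ≥ 0.
The optimal basis is {return scrap, cast iron scrap}; pure iron drops out. Binding constraints: silicon and manganese.
Solving gives x1 = 1.803, x2 = 1.263.
Hence cost = 0.27·1.803 + 0.42·1.263 = £1.0173.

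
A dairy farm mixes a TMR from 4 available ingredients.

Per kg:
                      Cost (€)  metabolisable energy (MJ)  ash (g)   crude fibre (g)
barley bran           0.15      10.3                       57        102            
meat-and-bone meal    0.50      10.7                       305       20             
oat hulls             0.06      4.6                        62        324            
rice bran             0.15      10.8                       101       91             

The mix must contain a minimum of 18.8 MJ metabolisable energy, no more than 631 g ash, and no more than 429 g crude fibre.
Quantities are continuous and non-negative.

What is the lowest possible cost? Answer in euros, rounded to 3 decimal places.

€0.257

Treat it as an LP. Let x1 = kg of barley bran, x2 = kg of meat-and-bone meal, x3 = kg of oat hulls, x4 = kg of rice bran.
Minimise 0.15x1 + 0.5x2 + 0.06x3 + 0.15x4 subject to:
  10.3x1 + 10.7x2 + 4.6x3 + 10.8x4 ≥ 18.8   (metabolisable energy)
  57x1 + 305x2 + 62x3 + 101x4 ≤ 631   (ash)
  102x1 + 20x2 + 324x3 + 91x4 ≤ 429   (crude fibre)
  x1, x2, x3, x4 ≥ 0.
The cheapest feasible vertex uses only oat hulls, rice bran; barley bran, meat-and-bone meal are not used. The metabolisable energy and crude fibre requirements are met with equality.
That vertex is x3 = 0.9486, x4 = 1.337.
Hence cost = 0.06·0.9486 + 0.15·1.337 = €0.25747.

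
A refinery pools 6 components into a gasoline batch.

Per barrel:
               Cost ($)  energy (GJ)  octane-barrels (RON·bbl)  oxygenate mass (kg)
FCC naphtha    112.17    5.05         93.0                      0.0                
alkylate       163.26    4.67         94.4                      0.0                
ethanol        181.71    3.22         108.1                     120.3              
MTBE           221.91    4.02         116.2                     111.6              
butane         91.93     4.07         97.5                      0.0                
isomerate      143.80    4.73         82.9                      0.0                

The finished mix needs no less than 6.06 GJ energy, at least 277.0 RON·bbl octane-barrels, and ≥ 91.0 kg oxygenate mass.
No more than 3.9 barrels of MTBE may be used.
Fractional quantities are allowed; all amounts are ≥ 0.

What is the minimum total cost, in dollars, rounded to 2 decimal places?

Let x1 = barrels of FCC naphtha, x2 = barrels of alkylate, x3 = barrels of ethanol, x4 = barrels of MTBE, x5 = barrels of butane, x6 = barrels of isomerate.
min 112.17x1 + 163.26x2 + 181.71x3 + 221.91x4 + 91.93x5 + 143.8x6 subject to:
  5.05x1 + 4.67x2 + 3.22x3 + 4.02x4 + 4.07x5 + 4.73x6 ≥ 6.06   (energy)
  93x1 + 94.4x2 + 108.1x3 + 116.2x4 + 97.5x5 + 82.9x6 ≥ 277   (octane-barrels)
  120.3x3 + 111.6x4 ≥ 91   (oxygenate mass)
  x4 ≤ 3.9
  x1, x2, x3, x4, x5, x6 ≥ 0.
The cheapest feasible vertex uses only ethanol, butane; FCC naphtha, alkylate, MTBE, isomerate are not used. There the octane-barrels and oxygenate mass constraints are tight.
So ethanol = 0.756442 barrels, butane = 2.00234 barrels.
Total cost: 181.71·0.756442 + 91.93·2.00234 = 321.5282.

$321.53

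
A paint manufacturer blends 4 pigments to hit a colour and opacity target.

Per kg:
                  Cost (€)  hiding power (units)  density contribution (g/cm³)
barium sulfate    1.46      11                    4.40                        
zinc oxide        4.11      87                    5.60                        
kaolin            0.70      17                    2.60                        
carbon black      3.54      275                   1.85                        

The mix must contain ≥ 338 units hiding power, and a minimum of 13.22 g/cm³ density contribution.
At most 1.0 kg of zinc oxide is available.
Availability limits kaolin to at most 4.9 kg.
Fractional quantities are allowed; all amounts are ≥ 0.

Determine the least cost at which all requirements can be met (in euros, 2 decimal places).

€6.47

Let x1 = kg of barium sulfate, x2 = kg of zinc oxide, x3 = kg of kaolin, x4 = kg of carbon black.
Minimise 1.46x1 + 4.11x2 + 0.7x3 + 3.54x4 with:
  11x1 + 87x2 + 17x3 + 275x4 ≥ 338   (hiding power)
  4.4x1 + 5.6x2 + 2.6x3 + 1.85x4 ≥ 13.22   (density contribution)
  x2 ≤ 1
  x3 ≤ 4.9
  x1, x2, x3, x4 ≥ 0.
The cheapest feasible vertex uses only kaolin, carbon black; barium sulfate, zinc oxide are not used. There the hiding power and density contribution constraints are tight.
That vertex is x3 = 4.404, x4 = 0.9569.
Cost = 0.7·4.404 + 3.54·0.9569 = 6.4702.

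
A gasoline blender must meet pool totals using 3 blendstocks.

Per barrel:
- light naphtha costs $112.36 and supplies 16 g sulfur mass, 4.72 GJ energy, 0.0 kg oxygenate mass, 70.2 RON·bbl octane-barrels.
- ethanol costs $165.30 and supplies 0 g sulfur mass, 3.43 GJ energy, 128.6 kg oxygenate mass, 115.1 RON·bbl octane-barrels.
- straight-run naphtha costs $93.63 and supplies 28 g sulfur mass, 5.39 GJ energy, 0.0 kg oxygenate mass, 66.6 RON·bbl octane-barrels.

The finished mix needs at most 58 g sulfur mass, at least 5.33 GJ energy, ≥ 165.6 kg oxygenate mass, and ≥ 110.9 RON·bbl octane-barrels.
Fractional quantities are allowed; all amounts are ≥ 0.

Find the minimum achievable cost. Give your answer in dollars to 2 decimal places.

$228.72

Let x1 = barrels of light naphtha, x2 = barrels of ethanol, x3 = barrels of straight-run naphtha.
Minimise 112.36x1 + 165.3x2 + 93.63x3 subject to:
  16x1 + 28x3 ≤ 58   (sulfur mass)
  4.72x1 + 3.43x2 + 5.39x3 ≥ 5.33   (energy)
  128.6x2 ≥ 165.6   (oxygenate mass)
  70.2x1 + 115.1x2 + 66.6x3 ≥ 110.9   (octane-barrels)
  x1, x2, x3 ≥ 0.
The optimal basis is {ethanol, straight-run naphtha}; light naphtha drops out. Binding constraints: energy and oxygenate mass.
So ethanol = 1.2877 barrels, straight-run naphtha = 0.16941 barrels.
Total cost: 165.3·1.2877 + 93.63·0.16941 = 228.7187.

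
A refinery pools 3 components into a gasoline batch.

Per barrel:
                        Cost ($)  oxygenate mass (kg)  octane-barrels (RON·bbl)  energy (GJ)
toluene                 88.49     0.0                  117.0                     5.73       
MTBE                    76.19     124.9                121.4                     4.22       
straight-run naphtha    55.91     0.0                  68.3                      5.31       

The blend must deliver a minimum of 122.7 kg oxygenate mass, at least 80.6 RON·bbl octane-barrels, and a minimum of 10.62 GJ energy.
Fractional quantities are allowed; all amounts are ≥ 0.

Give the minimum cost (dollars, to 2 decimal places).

Let x1 = barrels of toluene, x2 = barrels of MTBE, x3 = barrels of straight-run naphtha.
Minimize 88.49x1 + 76.19x2 + 55.91x3 with:
  124.9x2 ≥ 122.7   (oxygenate mass)
  117x1 + 121.4x2 + 68.3x3 ≥ 80.6   (octane-barrels)
  5.73x1 + 4.22x2 + 5.31x3 ≥ 10.62   (energy)
  x1, x2, x3 ≥ 0.
At the optimum only MTBE, straight-run naphtha are positive (toluene = 0). Binding constraints: oxygenate mass and energy.
That vertex is x2 = 0.98239, x3 = 1.2193.
Hence cost = 76.19·0.98239 + 55.91·1.2193 = $143.0194.

$143.02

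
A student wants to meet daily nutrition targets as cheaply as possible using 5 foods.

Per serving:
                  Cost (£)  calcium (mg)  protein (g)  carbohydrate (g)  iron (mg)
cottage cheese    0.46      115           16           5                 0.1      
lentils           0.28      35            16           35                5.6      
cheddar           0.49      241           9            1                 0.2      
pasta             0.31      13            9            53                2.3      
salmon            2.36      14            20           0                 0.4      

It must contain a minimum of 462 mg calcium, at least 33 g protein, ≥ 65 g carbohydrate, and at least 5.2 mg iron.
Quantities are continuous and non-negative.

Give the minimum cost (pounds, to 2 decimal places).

£1.29

Set it up as a linear program. Let x1 = servings of cottage cheese, x2 = servings of lentils, x3 = servings of cheddar, x4 = servings of pasta, x5 = servings of salmon.
min 0.46x1 + 0.28x2 + 0.49x3 + 0.31x4 + 2.36x5 subject to:
  115x1 + 35x2 + 241x3 + 13x4 + 14x5 ≥ 462   (calcium)
  16x1 + 16x2 + 9x3 + 9x4 + 20x5 ≥ 33   (protein)
  5x1 + 35x2 + 1x3 + 53x4 ≥ 65   (carbohydrate)
  0.1x1 + 5.6x2 + 0.2x3 + 2.3x4 + 0.4x5 ≥ 5.2   (iron)
  x1, x2, x3, x4, x5 ≥ 0.
The optimal basis is {lentils, cheddar, pasta}; cottage cheese, salmon drop out. The calcium, protein, carbohydrate requirements are met with equality.
Solving gives x2 = 0.6165, x3 = 1.785, x4 = 0.7856.
Cost = 0.28·0.6165 + 0.49·1.785 + 0.31·0.7856 = 1.2908.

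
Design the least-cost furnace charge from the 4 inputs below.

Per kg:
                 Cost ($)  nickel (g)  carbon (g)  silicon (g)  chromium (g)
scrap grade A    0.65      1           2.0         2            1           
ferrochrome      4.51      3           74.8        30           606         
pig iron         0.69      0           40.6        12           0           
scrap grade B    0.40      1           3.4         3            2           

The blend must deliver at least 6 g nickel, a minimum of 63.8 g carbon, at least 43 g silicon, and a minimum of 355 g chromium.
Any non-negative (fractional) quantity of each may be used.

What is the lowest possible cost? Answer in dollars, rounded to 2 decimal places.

$5.04

Let x1 = kg of scrap grade A, x2 = kg of ferrochrome, x3 = kg of pig iron, x4 = kg of scrap grade B.
min 0.65x1 + 4.51x2 + 0.69x3 + 0.4x4 s.t.:
  1x1 + 3x2 + 1x4 ≥ 6   (nickel)
  2x1 + 74.8x2 + 40.6x3 + 3.4x4 ≥ 63.8   (carbon)
  2x1 + 30x2 + 12x3 + 3x4 ≥ 43   (silicon)
  1x1 + 606x2 + 2x4 ≥ 355   (chromium)
  x1, x2, x3, x4 ≥ 0.
The optimal basis is {ferrochrome, pig iron, scrap grade B}; scrap grade A drops out. There the nickel, silicon, chromium constraints are tight.
That vertex is x2 = 0.5717, x3 = 1.083, x4 = 4.285.
Cost = 4.51·0.5717 + 0.69·1.083 + 0.4·4.285 = 5.0396.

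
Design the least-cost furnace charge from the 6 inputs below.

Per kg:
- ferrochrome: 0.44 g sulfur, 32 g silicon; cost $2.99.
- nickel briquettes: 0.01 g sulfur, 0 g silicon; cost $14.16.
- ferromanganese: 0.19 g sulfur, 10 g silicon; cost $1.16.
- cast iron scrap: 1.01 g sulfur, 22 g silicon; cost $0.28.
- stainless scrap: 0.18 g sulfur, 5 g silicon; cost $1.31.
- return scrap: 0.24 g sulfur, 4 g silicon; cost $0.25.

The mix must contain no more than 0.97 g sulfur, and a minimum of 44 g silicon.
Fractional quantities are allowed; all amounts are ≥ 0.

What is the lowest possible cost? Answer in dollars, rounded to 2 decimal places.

$3.20

Let x1 = kg of ferrochrome, x2 = kg of nickel briquettes, x3 = kg of ferromanganese, x4 = kg of cast iron scrap, x5 = kg of stainless scrap, x6 = kg of return scrap.
Minimise 2.99x1 + 14.16x2 + 1.16x3 + 0.28x4 + 1.31x5 + 0.25x6 with:
  0.44x1 + 0.01x2 + 0.19x3 + 1.01x4 + 0.18x5 + 0.24x6 ≤ 0.97   (sulfur)
  32x1 + 10x3 + 22x4 + 5x5 + 4x6 ≥ 44   (silicon)
  x1, x2, x3, x4, x5, x6 ≥ 0.
At the optimum only ferrochrome, cast iron scrap are positive (nickel briquettes, ferromanganese, stainless scrap, return scrap = 0). Binding constraints: sulfur and silicon.
Solving gives x1 = 1.0203, x4 = 0.5159.
Objective = 2.99·1.0203 + 0.28·0.5159 = 3.1951.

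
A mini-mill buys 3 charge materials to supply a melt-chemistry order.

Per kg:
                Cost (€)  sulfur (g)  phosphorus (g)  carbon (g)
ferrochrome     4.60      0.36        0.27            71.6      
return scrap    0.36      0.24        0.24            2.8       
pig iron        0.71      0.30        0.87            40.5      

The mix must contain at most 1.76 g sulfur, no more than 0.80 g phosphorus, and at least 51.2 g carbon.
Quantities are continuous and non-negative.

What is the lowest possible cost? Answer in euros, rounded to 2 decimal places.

€1.69

Let x1 = kg of ferrochrome, x2 = kg of return scrap, x3 = kg of pig iron.
Minimize 4.6x1 + 0.36x2 + 0.71x3 s.t.:
  0.36x1 + 0.24x2 + 0.3x3 ≤ 1.76   (sulfur)
  0.27x1 + 0.24x2 + 0.87x3 ≤ 0.8   (phosphorus)
  71.6x1 + 2.8x2 + 40.5x3 ≥ 51.2   (carbon)
  x1, x2, x3 ≥ 0.
The cheapest feasible vertex uses only ferrochrome, pig iron; return scrap is not used. There the phosphorus and carbon constraints are tight.
Optimal quantities: ferrochrome = 0.2365 kg, pig iron = 0.8462 kg.
Objective = 4.6·0.2365 + 0.71·0.8462 = 1.6887.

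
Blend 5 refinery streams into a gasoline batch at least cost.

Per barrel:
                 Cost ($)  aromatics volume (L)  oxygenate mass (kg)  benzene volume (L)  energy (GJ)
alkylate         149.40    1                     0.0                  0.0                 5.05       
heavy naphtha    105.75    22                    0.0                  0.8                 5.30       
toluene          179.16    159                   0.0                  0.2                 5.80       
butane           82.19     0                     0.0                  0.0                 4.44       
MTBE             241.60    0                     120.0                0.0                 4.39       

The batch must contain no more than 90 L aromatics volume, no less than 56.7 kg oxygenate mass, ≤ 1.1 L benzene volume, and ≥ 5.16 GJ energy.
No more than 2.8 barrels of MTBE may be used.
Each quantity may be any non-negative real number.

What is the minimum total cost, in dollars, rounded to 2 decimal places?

Treat it as an LP. Let x1 = barrels of alkylate, x2 = barrels of heavy naphtha, x3 = barrels of toluene, x4 = barrels of butane, x5 = barrels of MTBE.
Minimize 149.4x1 + 105.75x2 + 179.16x3 + 82.19x4 + 241.6x5 with:
  1x1 + 22x2 + 159x3 ≤ 90   (aromatics volume)
  120x5 ≥ 56.7   (oxygenate mass)
  0.8x2 + 0.2x3 ≤ 1.1   (benzene volume)
  5.05x1 + 5.3x2 + 5.8x3 + 4.44x4 + 4.39x5 ≥ 5.16   (energy)
  x5 ≤ 2.8
  x1, x2, x3, x4, x5 ≥ 0.
The minimum-cost mix takes nothing from alkylate, heavy naphtha, toluene — only butane, MTBE. Binding constraints: oxygenate mass and energy.
So butane = 0.695 barrels, MTBE = 0.4725 barrels.
Objective = 82.19·0.695 + 241.6·0.4725 = 171.2781.

$171.28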